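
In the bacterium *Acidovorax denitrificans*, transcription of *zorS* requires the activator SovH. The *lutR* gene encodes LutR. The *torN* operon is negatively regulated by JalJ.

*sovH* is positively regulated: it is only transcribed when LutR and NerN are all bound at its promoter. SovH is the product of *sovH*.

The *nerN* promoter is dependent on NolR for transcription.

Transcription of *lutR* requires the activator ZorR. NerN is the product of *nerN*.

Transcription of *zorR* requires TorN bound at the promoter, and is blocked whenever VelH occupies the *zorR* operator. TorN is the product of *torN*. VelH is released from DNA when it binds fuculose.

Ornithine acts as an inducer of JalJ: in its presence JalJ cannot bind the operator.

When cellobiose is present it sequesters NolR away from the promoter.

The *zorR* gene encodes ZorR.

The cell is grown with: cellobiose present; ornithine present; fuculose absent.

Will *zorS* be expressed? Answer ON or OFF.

OFF

Ornithine is present, so JalJ is inactive.
With no repressor bound, *torN* is transcribed.
So TorN is produced and active.
Fuculose is absent, so VelH is active.
With repressor VelH bound, *zorR* is not transcribed.
So ZorR is not produced.
Required activator ZorR is absent, so *lutR* is not transcribed.
So LutR is not produced.
Cellobiose is present, so NolR is inactive.
Required activator NolR is absent, so *nerN* is not transcribed.
So NerN is not produced.
Required activator LutR is absent, so *sovH* is not transcribed.
So SovH is not produced.
Required activator SovH is absent, so *zorS* is not transcribed.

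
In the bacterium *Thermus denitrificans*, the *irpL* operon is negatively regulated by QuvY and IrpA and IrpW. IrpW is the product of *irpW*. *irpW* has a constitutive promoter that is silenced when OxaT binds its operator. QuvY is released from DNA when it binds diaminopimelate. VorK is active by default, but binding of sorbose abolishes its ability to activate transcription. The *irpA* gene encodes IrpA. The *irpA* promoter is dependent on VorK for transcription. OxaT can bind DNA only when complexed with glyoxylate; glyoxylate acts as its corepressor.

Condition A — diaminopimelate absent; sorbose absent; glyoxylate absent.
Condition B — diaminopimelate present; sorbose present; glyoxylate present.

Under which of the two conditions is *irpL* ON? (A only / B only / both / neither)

Condition A:
Diaminopimelate is absent, so QuvY is active.
Sorbose is absent, so VorK is active.
No repressor is bound and VorK is active, so *irpA* is transcribed.
So IrpA is produced and active.
Glyoxylate is absent, so OxaT is inactive.
With no repressor bound, *irpW* is transcribed.
So IrpW is produced and active.
With repressor QuvY bound, *irpL* is not transcribed.
→ *irpL* is OFF in A.
Condition B:
Diaminopimelate is present, so QuvY is inactive.
Sorbose is present, so VorK is inactive.
Required activator VorK is absent, so *irpA* is not transcribed.
So IrpA is not produced.
Glyoxylate is present, so OxaT is active.
With repressor OxaT bound, *irpW* is not transcribed.
So IrpW is not produced.
With no repressor bound, *irpL* is transcribed.
→ *irpL* is ON in B.

B only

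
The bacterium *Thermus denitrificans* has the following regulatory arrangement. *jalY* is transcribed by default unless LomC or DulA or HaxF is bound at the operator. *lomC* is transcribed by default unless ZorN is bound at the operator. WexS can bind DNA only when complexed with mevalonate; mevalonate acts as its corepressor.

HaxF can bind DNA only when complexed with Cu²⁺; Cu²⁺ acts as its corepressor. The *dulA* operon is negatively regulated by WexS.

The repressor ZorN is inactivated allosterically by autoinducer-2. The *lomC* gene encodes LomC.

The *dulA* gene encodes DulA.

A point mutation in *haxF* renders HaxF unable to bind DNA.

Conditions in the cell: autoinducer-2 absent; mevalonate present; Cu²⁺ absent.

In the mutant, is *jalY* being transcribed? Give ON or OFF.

Autoinducer-2 is absent, so ZorN is active.
With repressor ZorN bound, *lomC* is not transcribed.
So LomC is not produced.
Mevalonate is present, so WexS is active.
With repressor WexS bound, *dulA* is not transcribed.
So DulA is not produced.
HaxF is non-functional in this strain, so it has no effect.
With no repressor bound, *jalY* is transcribed.

ON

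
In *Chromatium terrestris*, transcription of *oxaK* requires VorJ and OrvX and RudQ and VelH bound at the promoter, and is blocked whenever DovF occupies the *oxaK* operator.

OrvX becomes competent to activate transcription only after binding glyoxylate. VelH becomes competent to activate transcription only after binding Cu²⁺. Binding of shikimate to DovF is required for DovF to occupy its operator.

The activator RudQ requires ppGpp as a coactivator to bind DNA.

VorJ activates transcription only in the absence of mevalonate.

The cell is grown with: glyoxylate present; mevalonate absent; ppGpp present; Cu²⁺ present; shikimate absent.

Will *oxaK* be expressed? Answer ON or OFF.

ON

Mevalonate is absent, so VorJ is active.
Glyoxylate is present, so OrvX is active.
ppGpp is present, so RudQ is active.
Cu²⁺ is present, so VelH is active.
Shikimate is absent, so DovF is inactive.
No repressor is bound and VorJ and OrvX and RudQ and VelH are active, so *oxaK* is transcribed.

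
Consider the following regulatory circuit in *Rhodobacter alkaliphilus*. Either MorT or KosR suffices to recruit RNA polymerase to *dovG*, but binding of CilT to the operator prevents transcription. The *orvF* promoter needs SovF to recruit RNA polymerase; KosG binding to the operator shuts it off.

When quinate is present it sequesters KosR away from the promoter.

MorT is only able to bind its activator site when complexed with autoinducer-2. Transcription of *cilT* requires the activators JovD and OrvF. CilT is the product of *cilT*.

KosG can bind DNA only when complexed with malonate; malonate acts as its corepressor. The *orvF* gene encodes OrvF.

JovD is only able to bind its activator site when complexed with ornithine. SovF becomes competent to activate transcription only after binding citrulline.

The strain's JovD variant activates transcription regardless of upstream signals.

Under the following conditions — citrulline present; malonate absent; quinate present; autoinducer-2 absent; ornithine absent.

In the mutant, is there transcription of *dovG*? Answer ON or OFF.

JovD is constitutively active in this strain.
Citrulline is present, so SovF is active.
Malonate is absent, so KosG is inactive.
No repressor is bound and SovF is active, so *orvF* is transcribed.
So OrvF is produced and active.
No repressor is bound and JovD and OrvF are active, so *cilT* is transcribed.
So CilT is produced and active.
Autoinducer-2 is absent, so MorT is inactive.
Quinate is present, so KosR is inactive.
With repressor CilT bound, *dovG* is not transcribed.

OFF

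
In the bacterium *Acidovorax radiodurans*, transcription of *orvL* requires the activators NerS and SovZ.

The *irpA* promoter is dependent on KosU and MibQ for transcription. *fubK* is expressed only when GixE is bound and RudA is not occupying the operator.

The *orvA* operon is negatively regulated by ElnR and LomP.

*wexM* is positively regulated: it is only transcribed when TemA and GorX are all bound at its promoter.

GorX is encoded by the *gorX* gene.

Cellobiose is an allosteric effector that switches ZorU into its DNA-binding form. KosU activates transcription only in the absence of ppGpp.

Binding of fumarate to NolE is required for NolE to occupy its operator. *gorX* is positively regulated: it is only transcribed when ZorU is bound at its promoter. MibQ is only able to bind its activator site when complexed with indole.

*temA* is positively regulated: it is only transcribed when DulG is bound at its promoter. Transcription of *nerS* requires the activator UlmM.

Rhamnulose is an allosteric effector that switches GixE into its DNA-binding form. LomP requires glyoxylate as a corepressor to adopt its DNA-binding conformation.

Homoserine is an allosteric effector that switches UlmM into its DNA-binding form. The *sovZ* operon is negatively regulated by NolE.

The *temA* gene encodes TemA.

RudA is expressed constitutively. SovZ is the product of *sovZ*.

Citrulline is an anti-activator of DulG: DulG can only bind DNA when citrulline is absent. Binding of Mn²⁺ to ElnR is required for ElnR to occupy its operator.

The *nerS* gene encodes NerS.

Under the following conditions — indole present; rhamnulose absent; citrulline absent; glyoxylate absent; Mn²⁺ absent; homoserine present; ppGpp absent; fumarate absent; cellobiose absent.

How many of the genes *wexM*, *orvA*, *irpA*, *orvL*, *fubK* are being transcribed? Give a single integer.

3

Citrulline is absent, so DulG is active.
No repressor is bound and DulG is active, so *temA* is transcribed.
So TemA is produced and active.
Cellobiose is absent, so ZorU is inactive.
Required activator ZorU is absent, so *gorX* is not transcribed.
So GorX is not produced.
Required activator GorX is absent, so *wexM* is not transcribed.
→ *wexM* is OFF.
Mn²⁺ is absent, so ElnR is inactive.
Glyoxylate is absent, so LomP is inactive.
With no repressor bound, *orvA* is transcribed.
→ *orvA* is ON.
ppGpp is absent, so KosU is active.
Indole is present, so MibQ is active.
No repressor is bound and KosU and MibQ are active, so *irpA* is transcribed.
→ *irpA* is ON.
Homoserine is present, so UlmM is active.
No repressor is bound and UlmM is active, so *nerS* is transcribed.
So NerS is produced and active.
Fumarate is absent, so NolE is inactive.
With no repressor bound, *sovZ* is transcribed.
So SovZ is produced and active.
No repressor is bound and NerS and SovZ are active, so *orvL* is transcribed.
→ *orvL* is ON.
RudA is produced constitutively and is active.
Rhamnulose is absent, so GixE is inactive.
With repressor RudA bound, *fubK* is not transcribed.
→ *fubK* is OFF.
3 of the 5 genes are transcribed.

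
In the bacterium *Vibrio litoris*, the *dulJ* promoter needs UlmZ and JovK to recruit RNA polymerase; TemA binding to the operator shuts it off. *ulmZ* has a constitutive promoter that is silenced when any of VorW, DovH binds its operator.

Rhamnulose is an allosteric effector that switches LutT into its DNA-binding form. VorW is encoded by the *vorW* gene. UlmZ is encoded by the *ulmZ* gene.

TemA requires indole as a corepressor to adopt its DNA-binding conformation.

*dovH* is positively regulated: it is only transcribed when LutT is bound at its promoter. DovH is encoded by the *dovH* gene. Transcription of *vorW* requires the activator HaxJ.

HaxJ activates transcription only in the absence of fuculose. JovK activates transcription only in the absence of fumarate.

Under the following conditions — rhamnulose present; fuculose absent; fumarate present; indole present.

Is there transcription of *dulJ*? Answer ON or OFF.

Fuculose is absent, so HaxJ is active.
No repressor is bound and HaxJ is active, so *vorW* is transcribed.
So VorW is produced and active.
Rhamnulose is present, so LutT is active.
No repressor is bound and LutT is active, so *dovH* is transcribed.
So DovH is produced and active.
With repressor VorW bound, *ulmZ* is not transcribed.
So UlmZ is not produced.
Fumarate is present, so JovK is inactive.
Indole is present, so TemA is active.
With repressor TemA bound, *dulJ* is not transcribed.

OFF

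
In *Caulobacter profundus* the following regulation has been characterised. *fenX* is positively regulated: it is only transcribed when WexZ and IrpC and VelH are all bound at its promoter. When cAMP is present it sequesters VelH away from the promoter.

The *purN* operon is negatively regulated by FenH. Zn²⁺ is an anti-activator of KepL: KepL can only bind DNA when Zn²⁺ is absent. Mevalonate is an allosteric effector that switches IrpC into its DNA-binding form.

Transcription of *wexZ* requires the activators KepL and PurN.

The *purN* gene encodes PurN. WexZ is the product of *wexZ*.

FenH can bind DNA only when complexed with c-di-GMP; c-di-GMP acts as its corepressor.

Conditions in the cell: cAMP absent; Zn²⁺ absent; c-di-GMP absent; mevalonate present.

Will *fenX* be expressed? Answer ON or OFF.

ON

Zn²⁺ is absent, so KepL is active.
c-di-GMP is absent, so FenH is inactive.
With no repressor bound, *purN* is transcribed.
So PurN is produced and active.
No repressor is bound and KepL and PurN are active, so *wexZ* is transcribed.
So WexZ is produced and active.
Mevalonate is present, so IrpC is active.
cAMP is absent, so VelH is active.
No repressor is bound and WexZ and IrpC and VelH are active, so *fenX* is transcribed.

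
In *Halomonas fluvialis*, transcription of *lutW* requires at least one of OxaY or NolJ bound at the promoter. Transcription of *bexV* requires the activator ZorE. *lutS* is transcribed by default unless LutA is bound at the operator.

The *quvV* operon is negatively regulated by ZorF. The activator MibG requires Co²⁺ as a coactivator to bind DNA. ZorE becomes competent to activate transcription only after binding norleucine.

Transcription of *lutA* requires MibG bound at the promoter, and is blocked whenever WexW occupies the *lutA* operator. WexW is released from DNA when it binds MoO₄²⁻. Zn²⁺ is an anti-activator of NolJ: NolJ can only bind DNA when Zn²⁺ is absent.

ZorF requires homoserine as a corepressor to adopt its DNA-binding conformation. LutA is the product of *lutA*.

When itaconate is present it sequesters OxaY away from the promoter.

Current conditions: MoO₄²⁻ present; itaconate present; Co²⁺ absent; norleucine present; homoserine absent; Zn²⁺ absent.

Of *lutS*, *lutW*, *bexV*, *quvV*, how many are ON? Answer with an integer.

Co²⁺ is absent, so MibG is inactive.
MoO₄²⁻ is present, so WexW is inactive.
Required activator MibG is absent, so *lutA* is not transcribed.
So LutA is not produced.
With no repressor bound, *lutS* is transcribed.
→ *lutS* is ON.
Itaconate is present, so OxaY is inactive.
Zn²⁺ is absent, so NolJ is active.
Activator NolJ is present, so *lutW* is transcribed.
→ *lutW* is ON.
Norleucine is present, so ZorE is active.
No repressor is bound and ZorE is active, so *bexV* is transcribed.
→ *bexV* is ON.
Homoserine is absent, so ZorF is inactive.
With no repressor bound, *quvV* is transcribed.
→ *quvV* is ON.
4 of the 4 genes are transcribed.

4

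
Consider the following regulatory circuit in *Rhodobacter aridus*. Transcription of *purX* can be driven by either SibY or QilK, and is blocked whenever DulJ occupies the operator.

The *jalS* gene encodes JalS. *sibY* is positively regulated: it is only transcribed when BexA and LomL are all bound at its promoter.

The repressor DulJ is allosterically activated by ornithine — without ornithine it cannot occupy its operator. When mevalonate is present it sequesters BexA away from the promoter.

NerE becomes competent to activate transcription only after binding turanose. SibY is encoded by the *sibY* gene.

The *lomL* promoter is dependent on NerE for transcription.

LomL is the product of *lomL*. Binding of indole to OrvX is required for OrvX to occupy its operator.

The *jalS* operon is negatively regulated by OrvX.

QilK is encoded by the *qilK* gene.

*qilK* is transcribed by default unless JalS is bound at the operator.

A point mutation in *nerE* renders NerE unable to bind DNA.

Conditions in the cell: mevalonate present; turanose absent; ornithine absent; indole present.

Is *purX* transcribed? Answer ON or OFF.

ON

Mevalonate is present, so BexA is inactive.
NerE is non-functional in this strain, so it has no effect.
Required activator NerE is absent, so *lomL* is not transcribed.
So LomL is not produced.
Required activator BexA is absent, so *sibY* is not transcribed.
So SibY is not produced.
Indole is present, so OrvX is active.
With repressor OrvX bound, *jalS* is not transcribed.
So JalS is not produced.
With no repressor bound, *qilK* is transcribed.
So QilK is produced and active.
Ornithine is absent, so DulJ is inactive.
Activator QilK is present, so *purX* is transcribed.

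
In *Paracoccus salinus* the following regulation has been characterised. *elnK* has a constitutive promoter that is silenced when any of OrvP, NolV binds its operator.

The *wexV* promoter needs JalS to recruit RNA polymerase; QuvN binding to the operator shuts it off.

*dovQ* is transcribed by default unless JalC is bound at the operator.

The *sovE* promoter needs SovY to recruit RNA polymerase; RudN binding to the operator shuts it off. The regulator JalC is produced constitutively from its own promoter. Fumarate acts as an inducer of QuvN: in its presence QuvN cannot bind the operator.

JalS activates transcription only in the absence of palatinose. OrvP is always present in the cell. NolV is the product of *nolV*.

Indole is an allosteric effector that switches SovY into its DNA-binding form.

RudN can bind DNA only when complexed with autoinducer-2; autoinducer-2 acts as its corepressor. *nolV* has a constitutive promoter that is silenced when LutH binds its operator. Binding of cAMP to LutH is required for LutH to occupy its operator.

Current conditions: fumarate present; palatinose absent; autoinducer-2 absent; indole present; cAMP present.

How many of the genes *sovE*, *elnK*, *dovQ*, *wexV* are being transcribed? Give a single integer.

Indole is present, so SovY is active.
Autoinducer-2 is absent, so RudN is inactive.
No repressor is bound and SovY is active, so *sovE* is transcribed.
→ *sovE* is ON.
OrvP is produced constitutively and is active.
cAMP is present, so LutH is active.
With repressor LutH bound, *nolV* is not transcribed.
So NolV is not produced.
With repressor OrvP bound, *elnK* is not transcribed.
→ *elnK* is OFF.
JalC is produced constitutively and is active.
With repressor JalC bound, *dovQ* is not transcribed.
→ *dovQ* is OFF.
Palatinose is absent, so JalS is active.
Fumarate is present, so QuvN is inactive.
No repressor is bound and JalS is active, so *wexV* is transcribed.
→ *wexV* is ON.
2 of the 4 genes are transcribed.

2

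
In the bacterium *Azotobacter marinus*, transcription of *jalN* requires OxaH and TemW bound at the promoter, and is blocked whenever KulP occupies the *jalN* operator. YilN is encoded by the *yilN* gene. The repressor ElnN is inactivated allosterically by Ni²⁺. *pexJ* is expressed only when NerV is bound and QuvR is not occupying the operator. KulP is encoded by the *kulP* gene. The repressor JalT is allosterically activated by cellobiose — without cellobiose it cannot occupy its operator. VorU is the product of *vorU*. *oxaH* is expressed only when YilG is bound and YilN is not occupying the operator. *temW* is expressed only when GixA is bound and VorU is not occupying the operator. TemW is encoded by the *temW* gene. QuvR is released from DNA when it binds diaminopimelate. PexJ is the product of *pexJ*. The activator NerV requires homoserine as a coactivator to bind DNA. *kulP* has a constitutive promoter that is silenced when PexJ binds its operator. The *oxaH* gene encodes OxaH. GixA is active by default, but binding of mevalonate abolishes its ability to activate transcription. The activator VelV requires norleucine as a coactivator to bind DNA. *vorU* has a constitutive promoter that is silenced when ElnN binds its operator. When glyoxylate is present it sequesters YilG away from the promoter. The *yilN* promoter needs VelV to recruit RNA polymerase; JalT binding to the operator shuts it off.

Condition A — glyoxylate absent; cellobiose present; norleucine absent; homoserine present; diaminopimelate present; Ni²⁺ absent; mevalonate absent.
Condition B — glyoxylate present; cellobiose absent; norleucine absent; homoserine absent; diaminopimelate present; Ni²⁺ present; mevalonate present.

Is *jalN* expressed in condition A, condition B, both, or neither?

A only

Condition A:
Glyoxylate is absent, so YilG is active.
Cellobiose is present, so JalT is active.
Norleucine is absent, so VelV is inactive.
With repressor JalT bound, *yilN* is not transcribed.
So YilN is not produced.
No repressor is bound and YilG is active, so *oxaH* is transcribed.
So OxaH is produced and active.
Homoserine is present, so NerV is active.
Diaminopimelate is present, so QuvR is inactive.
No repressor is bound and NerV is active, so *pexJ* is transcribed.
So PexJ is produced and active.
With repressor PexJ bound, *kulP* is not transcribed.
So KulP is not produced.
Ni²⁺ is absent, so ElnN is active.
With repressor ElnN bound, *vorU* is not transcribed.
So VorU is not produced.
Mevalonate is absent, so GixA is active.
No repressor is bound and GixA is active, so *temW* is transcribed.
So TemW is produced and active.
No repressor is bound and OxaH and TemW are active, so *jalN* is transcribed.
→ *jalN* is ON in A.
Condition B:
Glyoxylate is present, so YilG is inactive.
Cellobiose is absent, so JalT is inactive.
Norleucine is absent, so VelV is inactive.
Required activator VelV is absent, so *yilN* is not transcribed.
So YilN is not produced.
Required activator YilG is absent, so *oxaH* is not transcribed.
So OxaH is not produced.
Homoserine is absent, so NerV is inactive.
Diaminopimelate is present, so QuvR is inactive.
Required activator NerV is absent, so *pexJ* is not transcribed.
So PexJ is not produced.
With no repressor bound, *kulP* is transcribed.
So KulP is produced and active.
Ni²⁺ is present, so ElnN is inactive.
With no repressor bound, *vorU* is transcribed.
So VorU is produced and active.
Mevalonate is present, so GixA is inactive.
With repressor VorU bound, *temW* is not transcribed.
So TemW is not produced.
With repressor KulP bound, *jalN* is not transcribed.
→ *jalN* is OFF in B.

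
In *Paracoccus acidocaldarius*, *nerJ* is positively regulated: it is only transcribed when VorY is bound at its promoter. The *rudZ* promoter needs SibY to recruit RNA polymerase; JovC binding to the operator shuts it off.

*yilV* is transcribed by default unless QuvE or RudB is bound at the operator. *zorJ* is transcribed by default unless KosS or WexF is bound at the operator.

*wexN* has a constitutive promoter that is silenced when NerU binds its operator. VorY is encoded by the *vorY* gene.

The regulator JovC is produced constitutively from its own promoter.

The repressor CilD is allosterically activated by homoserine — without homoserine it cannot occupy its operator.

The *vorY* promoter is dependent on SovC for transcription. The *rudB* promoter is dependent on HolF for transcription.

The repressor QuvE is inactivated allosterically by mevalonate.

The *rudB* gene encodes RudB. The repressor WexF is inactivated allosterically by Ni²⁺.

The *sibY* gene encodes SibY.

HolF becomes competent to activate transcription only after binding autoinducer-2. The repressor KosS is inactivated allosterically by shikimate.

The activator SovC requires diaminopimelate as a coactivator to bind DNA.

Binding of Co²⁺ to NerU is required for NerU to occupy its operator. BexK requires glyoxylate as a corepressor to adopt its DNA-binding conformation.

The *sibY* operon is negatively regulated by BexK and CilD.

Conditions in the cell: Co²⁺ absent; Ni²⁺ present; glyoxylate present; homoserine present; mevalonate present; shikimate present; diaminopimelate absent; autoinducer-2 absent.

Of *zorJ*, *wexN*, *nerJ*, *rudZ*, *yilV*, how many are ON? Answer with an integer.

Shikimate is present, so KosS is inactive.
Ni²⁺ is present, so WexF is inactive.
With no repressor bound, *zorJ* is transcribed.
→ *zorJ* is ON.
Co²⁺ is absent, so NerU is inactive.
With no repressor bound, *wexN* is transcribed.
→ *wexN* is ON.
Diaminopimelate is absent, so SovC is inactive.
Required activator SovC is absent, so *vorY* is not transcribed.
So VorY is not produced.
Required activator VorY is absent, so *nerJ* is not transcribed.
→ *nerJ* is OFF.
JovC is produced constitutively and is active.
Glyoxylate is present, so BexK is active.
Homoserine is present, so CilD is active.
With repressor BexK bound, *sibY* is not transcribed.
So SibY is not produced.
With repressor JovC bound, *rudZ* is not transcribed.
→ *rudZ* is OFF.
Mevalonate is present, so QuvE is inactive.
Autoinducer-2 is absent, so HolF is inactive.
Required activator HolF is absent, so *rudB* is not transcribed.
So RudB is not produced.
With no repressor bound, *yilV* is transcribed.
→ *yilV* is ON.
3 of the 5 genes are transcribed.

3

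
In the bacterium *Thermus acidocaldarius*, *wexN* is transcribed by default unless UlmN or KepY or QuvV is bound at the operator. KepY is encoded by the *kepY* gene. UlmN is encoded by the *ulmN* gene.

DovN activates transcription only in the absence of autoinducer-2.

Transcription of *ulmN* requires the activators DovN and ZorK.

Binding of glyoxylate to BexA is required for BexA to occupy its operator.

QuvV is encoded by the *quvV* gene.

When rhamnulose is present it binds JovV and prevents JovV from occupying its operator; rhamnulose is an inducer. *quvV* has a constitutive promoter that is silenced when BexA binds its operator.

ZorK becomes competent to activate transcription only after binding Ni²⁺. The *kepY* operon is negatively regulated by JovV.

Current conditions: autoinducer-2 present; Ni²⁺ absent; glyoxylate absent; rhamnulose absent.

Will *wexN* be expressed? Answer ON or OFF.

Autoinducer-2 is present, so DovN is inactive.
Ni²⁺ is absent, so ZorK is inactive.
Required activator DovN is absent, so *ulmN* is not transcribed.
So UlmN is not produced.
Rhamnulose is absent, so JovV is active.
With repressor JovV bound, *kepY* is not transcribed.
So KepY is not produced.
Glyoxylate is absent, so BexA is inactive.
With no repressor bound, *quvV* is transcribed.
So QuvV is produced and active.
With repressor QuvV bound, *wexN* is not transcribed.

OFF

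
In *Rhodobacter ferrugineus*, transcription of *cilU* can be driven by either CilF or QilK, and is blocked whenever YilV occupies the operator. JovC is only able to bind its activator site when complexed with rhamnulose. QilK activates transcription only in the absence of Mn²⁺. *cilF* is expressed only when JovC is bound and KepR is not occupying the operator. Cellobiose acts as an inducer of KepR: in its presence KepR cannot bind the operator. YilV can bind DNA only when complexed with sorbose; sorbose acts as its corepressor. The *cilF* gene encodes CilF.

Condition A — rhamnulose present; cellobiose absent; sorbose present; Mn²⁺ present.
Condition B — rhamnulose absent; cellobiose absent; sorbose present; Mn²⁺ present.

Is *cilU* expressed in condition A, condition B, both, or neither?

neither

Condition A:
Rhamnulose is present, so JovC is active.
Cellobiose is absent, so KepR is active.
With repressor KepR bound, *cilF* is not transcribed.
So CilF is not produced.
Sorbose is present, so YilV is active.
Mn²⁺ is present, so QilK is inactive.
With repressor YilV bound, *cilU* is not transcribed.
→ *cilU* is OFF in A.
Condition B:
Rhamnulose is absent, so JovC is inactive.
Cellobiose is absent, so KepR is active.
With repressor KepR bound, *cilF* is not transcribed.
So CilF is not produced.
Sorbose is present, so YilV is active.
Mn²⁺ is present, so QilK is inactive.
With repressor YilV bound, *cilU* is not transcribed.
→ *cilU* is OFF in B.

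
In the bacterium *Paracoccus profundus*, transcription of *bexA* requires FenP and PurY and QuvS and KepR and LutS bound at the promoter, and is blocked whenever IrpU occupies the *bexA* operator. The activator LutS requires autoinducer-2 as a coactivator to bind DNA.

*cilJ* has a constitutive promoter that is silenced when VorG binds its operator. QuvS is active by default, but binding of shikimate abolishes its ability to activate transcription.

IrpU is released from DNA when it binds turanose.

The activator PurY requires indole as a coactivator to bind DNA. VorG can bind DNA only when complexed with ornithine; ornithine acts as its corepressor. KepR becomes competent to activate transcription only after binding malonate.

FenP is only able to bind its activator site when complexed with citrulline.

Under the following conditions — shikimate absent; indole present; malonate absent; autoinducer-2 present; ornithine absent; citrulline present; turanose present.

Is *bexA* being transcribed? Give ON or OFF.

OFF

Citrulline is present, so FenP is active.
Indole is present, so PurY is active.
Shikimate is absent, so QuvS is active.
Malonate is absent, so KepR is inactive.
Turanose is present, so IrpU is inactive.
Autoinducer-2 is present, so LutS is active.
Required activator KepR is absent, so *bexA* is not transcribed.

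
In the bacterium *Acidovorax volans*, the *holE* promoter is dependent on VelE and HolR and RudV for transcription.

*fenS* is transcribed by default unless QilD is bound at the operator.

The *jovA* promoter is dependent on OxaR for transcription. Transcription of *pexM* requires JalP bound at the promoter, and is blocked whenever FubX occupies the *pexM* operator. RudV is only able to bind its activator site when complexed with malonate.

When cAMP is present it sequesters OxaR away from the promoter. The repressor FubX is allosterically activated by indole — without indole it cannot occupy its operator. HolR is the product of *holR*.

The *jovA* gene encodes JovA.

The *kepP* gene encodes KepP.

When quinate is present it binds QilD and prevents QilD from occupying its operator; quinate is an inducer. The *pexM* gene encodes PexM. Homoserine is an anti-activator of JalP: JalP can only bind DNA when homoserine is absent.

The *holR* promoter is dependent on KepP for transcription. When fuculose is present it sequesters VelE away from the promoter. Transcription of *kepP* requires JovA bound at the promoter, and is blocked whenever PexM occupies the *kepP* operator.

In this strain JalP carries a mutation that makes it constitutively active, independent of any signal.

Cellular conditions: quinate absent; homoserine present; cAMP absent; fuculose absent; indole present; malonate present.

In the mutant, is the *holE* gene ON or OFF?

Fuculose is absent, so VelE is active.
cAMP is absent, so OxaR is active.
No repressor is bound and OxaR is active, so *jovA* is transcribed.
So JovA is produced and active.
Indole is present, so FubX is active.
JalP is constitutively active in this strain.
With repressor FubX bound, *pexM* is not transcribed.
So PexM is not produced.
No repressor is bound and JovA is active, so *kepP* is transcribed.
So KepP is produced and active.
No repressor is bound and KepP is active, so *holR* is transcribed.
So HolR is produced and active.
Malonate is present, so RudV is active.
No repressor is bound and VelE and HolR and RudV are active, so *holE* is transcribed.

ON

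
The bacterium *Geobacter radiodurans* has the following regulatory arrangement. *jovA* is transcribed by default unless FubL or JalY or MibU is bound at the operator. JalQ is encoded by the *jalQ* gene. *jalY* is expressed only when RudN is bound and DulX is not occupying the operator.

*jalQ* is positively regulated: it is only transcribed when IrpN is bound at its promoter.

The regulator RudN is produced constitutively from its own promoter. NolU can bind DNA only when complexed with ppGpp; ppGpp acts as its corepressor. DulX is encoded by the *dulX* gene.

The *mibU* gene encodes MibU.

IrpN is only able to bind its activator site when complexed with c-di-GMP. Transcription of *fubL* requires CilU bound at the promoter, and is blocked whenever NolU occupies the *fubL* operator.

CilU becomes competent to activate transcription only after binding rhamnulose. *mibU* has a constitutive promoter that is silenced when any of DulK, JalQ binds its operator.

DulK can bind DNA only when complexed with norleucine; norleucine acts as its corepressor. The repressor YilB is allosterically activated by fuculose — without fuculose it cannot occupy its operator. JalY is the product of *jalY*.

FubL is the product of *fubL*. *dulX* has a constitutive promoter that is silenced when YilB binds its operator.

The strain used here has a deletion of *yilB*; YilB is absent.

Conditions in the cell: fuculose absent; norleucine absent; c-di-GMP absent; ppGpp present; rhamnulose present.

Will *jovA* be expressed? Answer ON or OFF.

OFF

ppGpp is present, so NolU is active.
Rhamnulose is present, so CilU is active.
With repressor NolU bound, *fubL* is not transcribed.
So FubL is not produced.
YilB is non-functional in this strain, so it has no effect.
With no repressor bound, *dulX* is transcribed.
So DulX is produced and active.
RudN is produced constitutively and is active.
With repressor DulX bound, *jalY* is not transcribed.
So JalY is not produced.
Norleucine is absent, so DulK is inactive.
c-di-GMP is absent, so IrpN is inactive.
Required activator IrpN is absent, so *jalQ* is not transcribed.
So JalQ is not produced.
With no repressor bound, *mibU* is transcribed.
So MibU is produced and active.
With repressor MibU bound, *jovA* is not transcribed.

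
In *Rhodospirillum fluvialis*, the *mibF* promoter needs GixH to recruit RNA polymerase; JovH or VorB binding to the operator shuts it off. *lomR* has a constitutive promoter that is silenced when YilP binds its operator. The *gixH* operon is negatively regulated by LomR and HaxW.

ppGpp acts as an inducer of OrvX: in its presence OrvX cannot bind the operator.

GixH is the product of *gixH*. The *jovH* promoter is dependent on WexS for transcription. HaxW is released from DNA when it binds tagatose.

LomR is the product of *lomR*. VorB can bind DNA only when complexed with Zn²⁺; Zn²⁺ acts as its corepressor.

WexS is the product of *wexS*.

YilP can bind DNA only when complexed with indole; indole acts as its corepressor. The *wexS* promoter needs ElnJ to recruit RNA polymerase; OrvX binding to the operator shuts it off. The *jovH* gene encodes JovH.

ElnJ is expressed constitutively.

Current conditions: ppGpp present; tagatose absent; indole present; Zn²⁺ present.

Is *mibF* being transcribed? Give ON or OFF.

OFF

ElnJ is produced constitutively and is active.
ppGpp is present, so OrvX is inactive.
No repressor is bound and ElnJ is active, so *wexS* is transcribed.
So WexS is produced and active.
No repressor is bound and WexS is active, so *jovH* is transcribed.
So JovH is produced and active.
Zn²⁺ is present, so VorB is active.
Indole is present, so YilP is active.
With repressor YilP bound, *lomR* is not transcribed.
So LomR is not produced.
Tagatose is absent, so HaxW is active.
With repressor HaxW bound, *gixH* is not transcribed.
So GixH is not produced.
With repressor JovH bound, *mibF* is not transcribed.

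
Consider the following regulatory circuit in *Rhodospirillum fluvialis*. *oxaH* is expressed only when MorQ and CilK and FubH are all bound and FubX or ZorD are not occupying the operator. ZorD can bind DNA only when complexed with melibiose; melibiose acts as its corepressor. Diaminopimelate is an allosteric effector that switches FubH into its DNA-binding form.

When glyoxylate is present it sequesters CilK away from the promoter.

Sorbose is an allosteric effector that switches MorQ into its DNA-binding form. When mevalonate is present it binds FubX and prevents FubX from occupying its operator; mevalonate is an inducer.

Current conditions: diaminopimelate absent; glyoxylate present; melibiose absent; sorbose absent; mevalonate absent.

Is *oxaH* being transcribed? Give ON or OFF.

Mevalonate is absent, so FubX is active.
Sorbose is absent, so MorQ is inactive.
Glyoxylate is present, so CilK is inactive.
Melibiose is absent, so ZorD is inactive.
Diaminopimelate is absent, so FubH is inactive.
With repressor FubX bound, *oxaH* is not transcribed.

OFF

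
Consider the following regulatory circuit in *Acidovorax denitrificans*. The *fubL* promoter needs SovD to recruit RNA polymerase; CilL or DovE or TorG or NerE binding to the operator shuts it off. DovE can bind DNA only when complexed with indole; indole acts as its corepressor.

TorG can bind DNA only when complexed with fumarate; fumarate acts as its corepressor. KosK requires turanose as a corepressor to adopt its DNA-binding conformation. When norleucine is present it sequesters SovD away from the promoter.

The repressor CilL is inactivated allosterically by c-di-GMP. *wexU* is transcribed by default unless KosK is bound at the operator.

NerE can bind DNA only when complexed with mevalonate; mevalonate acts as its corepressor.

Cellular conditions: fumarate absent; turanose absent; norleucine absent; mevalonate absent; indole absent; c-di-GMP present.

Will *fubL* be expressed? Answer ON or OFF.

ON

c-di-GMP is present, so CilL is inactive.
Norleucine is absent, so SovD is active.
Indole is absent, so DovE is inactive.
Fumarate is absent, so TorG is inactive.
Mevalonate is absent, so NerE is inactive.
No repressor is bound and SovD is active, so *fubL* is transcribed.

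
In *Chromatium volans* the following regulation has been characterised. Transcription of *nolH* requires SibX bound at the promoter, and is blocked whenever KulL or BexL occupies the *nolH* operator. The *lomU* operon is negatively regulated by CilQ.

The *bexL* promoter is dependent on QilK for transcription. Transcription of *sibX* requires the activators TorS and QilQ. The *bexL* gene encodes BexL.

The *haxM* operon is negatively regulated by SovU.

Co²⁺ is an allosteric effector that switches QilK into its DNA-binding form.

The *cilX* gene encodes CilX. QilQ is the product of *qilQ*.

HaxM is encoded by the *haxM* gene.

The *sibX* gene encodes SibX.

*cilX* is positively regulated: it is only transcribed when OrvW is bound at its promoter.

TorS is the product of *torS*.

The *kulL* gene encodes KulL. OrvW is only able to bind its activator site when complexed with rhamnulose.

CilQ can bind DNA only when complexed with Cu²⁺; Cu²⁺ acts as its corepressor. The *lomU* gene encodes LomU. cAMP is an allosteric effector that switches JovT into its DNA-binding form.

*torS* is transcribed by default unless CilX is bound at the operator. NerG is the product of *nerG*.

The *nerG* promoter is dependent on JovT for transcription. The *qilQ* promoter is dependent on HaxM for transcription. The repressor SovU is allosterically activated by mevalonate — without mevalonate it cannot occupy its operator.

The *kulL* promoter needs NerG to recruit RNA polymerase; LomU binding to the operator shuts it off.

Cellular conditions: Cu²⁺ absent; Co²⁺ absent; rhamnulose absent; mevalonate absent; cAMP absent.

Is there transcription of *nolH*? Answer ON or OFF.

Cu²⁺ is absent, so CilQ is inactive.
With no repressor bound, *lomU* is transcribed.
So LomU is produced and active.
cAMP is absent, so JovT is inactive.
Required activator JovT is absent, so *nerG* is not transcribed.
So NerG is not produced.
With repressor LomU bound, *kulL* is not transcribed.
So KulL is not produced.
Co²⁺ is absent, so QilK is inactive.
Required activator QilK is absent, so *bexL* is not transcribed.
So BexL is not produced.
Rhamnulose is absent, so OrvW is inactive.
Required activator OrvW is absent, so *cilX* is not transcribed.
So CilX is not produced.
With no repressor bound, *torS* is transcribed.
So TorS is produced and active.
Mevalonate is absent, so SovU is inactive.
With no repressor bound, *haxM* is transcribed.
So HaxM is produced and active.
No repressor is bound and HaxM is active, so *qilQ* is transcribed.
So QilQ is produced and active.
No repressor is bound and TorS and QilQ are active, so *sibX* is transcribed.
So SibX is produced and active.
No repressor is bound and SibX is active, so *nolH* is transcribed.

ON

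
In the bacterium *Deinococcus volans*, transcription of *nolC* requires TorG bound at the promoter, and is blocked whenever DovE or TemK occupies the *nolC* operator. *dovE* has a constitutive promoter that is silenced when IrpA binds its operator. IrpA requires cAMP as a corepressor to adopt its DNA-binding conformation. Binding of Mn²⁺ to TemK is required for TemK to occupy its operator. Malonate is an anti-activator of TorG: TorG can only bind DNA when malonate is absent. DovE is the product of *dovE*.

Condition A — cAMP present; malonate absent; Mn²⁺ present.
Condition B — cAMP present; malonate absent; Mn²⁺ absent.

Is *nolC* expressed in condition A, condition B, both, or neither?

B only

Condition A:
cAMP is present, so IrpA is active.
With repressor IrpA bound, *dovE* is not transcribed.
So DovE is not produced.
Malonate is absent, so TorG is active.
Mn²⁺ is present, so TemK is active.
With repressor TemK bound, *nolC* is not transcribed.
→ *nolC* is OFF in A.
Condition B:
cAMP is present, so IrpA is active.
With repressor IrpA bound, *dovE* is not transcribed.
So DovE is not produced.
Malonate is absent, so TorG is active.
Mn²⁺ is absent, so TemK is inactive.
No repressor is bound and TorG is active, so *nolC* is transcribed.
→ *nolC* is ON in B.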